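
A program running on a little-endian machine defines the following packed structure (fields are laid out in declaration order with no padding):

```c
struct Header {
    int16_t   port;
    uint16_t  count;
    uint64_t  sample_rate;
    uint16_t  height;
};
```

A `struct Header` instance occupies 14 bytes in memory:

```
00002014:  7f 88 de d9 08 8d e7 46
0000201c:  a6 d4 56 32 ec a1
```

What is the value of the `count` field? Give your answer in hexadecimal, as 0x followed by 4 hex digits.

0xD9DE

`count` follows `port` (2 bytes), so it starts at byte offset 2 and occupies 2 bytes.
Bytes at offsets 2..3: DE D9.
Little-endian: lowest address holds the least-significant byte.
Reassemble most-significant byte first: D9 DE → 0xD9DE.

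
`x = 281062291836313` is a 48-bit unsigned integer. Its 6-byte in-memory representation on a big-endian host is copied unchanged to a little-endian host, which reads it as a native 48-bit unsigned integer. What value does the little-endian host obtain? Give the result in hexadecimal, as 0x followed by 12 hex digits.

281062291836313 in 48-bit hexadecimal is 0xFF9FEA108D99.
Stored big-endian, the bytes at ascending addresses are FF 9F EA 10 8D 99.
Read back as little-endian, the first byte is least significant, giving 0x998D10EA9FFF.

0x998D10EA9FFF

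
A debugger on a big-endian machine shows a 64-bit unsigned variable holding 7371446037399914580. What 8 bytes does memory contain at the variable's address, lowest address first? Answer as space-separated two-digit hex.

7371446037399914580 in hexadecimal, padded to 64 bits, is 0x664CA31D8C2EC854.
Split into bytes (most-significant first): 66 4C A3 1D 8C 2E C8 54.
Big-endian: lowest address holds the most-significant byte.
So the memory order matches the most-significant-first order: 66 4C A3 1D 8C 2E C8 54.

66 4C A3 1D 8C 2E C8 54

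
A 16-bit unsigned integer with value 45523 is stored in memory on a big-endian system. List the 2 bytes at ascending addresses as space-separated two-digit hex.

45523 in hexadecimal, padded to 16 bits, is 0xB1D3.
Split into bytes (most-significant first): B1 D3.
In big-endian order the high byte comes first in memory.
So the memory order matches the most-significant-first order: B1 D3.

B1 D3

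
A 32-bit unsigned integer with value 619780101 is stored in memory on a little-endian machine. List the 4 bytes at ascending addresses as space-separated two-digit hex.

619780101 in hexadecimal, padded to 32 bits, is 0x24F11805.
Split into bytes (most-significant first): 24 F1 18 05.
In little-endian order the low byte comes first in memory.
So at ascending addresses the bytes are 05 18 F1 24.

05 18 F1 24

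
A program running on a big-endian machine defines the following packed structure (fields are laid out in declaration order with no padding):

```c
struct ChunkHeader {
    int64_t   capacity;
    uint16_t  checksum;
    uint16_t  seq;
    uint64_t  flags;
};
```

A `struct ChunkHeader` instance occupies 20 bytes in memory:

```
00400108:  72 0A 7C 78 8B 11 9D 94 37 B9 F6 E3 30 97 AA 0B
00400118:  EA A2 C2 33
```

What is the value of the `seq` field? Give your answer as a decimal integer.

63203

`seq` follows `capacity` (8 B), `checksum` (2 B), so it starts at offset 8 + 2 = 10 and occupies 2 bytes.
Bytes at offsets 10..11: F6 E3.
Big-endian: lowest address holds the most-significant byte.
The bytes are already most-significant first: 0xF6E3.
0xF6E3 = 63203.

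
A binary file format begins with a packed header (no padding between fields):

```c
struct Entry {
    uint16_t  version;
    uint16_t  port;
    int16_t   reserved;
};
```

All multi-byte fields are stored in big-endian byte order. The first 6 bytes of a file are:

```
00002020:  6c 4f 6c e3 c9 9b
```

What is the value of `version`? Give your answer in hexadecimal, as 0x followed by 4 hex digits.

`version` is the first field, at byte offset 0, occupying 2 bytes.
Bytes at offsets 0..1: 6C 4F.
Big-endian: lowest address holds the most-significant byte.
The bytes are already most-significant first: 0x6C4F.

0x6C4F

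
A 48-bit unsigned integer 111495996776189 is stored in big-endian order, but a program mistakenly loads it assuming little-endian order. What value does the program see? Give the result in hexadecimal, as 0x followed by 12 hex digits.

0xFD1E48AF6765

111495996776189 in 48-bit hexadecimal is 0x6567AF481EFD.
Stored big-endian, the bytes at ascending addresses are 65 67 AF 48 1E FD.
Read back as little-endian, the first byte is least significant, giving 0xFD1E48AF6765.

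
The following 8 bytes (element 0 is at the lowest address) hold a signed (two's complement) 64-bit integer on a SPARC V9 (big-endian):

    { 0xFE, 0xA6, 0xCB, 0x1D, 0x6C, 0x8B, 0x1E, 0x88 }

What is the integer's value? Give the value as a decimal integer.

In big-endian order the high byte comes first in memory.
The bytes are already most-significant first: 0xFEA6CB1D6C8B1E88.
Top bit is set, so as a signed 64-bit value this is 0xFEA6CB1D6C8B1E88 − 2^64 = -97167014706340216.

-97167014706340216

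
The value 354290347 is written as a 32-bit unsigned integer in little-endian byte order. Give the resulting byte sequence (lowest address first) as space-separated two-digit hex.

AB 0A 1E 15

354290347 in hexadecimal, padded to 32 bits, is 0x151E0AAB.
Split into bytes (most-significant first): 15 1E 0A AB.
In little-endian order the low byte comes first in memory.
So at ascending addresses the bytes are AB 0A 1E 15.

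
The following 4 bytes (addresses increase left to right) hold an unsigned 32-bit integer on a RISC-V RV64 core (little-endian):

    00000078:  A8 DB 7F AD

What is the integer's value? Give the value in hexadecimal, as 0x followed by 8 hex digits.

In little-endian order the low byte comes first in memory.
Reassemble most-significant byte first: AD 7F DB A8 → 0xAD7FDBA8.

0xAD7FDBA8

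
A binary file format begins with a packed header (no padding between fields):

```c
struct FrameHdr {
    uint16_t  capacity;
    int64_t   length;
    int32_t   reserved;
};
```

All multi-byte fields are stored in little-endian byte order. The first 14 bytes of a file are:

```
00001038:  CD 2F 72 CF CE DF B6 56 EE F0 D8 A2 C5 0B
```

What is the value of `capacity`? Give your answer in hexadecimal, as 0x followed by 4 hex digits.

`capacity` is the first field, at byte offset 0, occupying 2 bytes.
Bytes at offsets 0..1: CD 2F.
Little-endian stores the least-significant byte at the lowest address.
Reassemble most-significant byte first: 2F CD → 0x2FCD.

0x2FCD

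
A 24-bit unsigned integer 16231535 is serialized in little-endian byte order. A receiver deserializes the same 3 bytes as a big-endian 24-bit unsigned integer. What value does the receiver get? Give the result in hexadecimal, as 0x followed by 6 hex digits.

0x6FACF7

16231535 in 24-bit hexadecimal is 0xF7AC6F.
Stored little-endian, the bytes at ascending addresses are 6F AC F7.
Read back as big-endian, the last byte is least significant, giving 0x6FACF7.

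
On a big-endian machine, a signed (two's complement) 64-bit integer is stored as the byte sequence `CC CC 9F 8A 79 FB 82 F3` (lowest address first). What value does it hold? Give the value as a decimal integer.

In big-endian order the high byte comes first in memory.
The bytes are already most-significant first: 0xCCCC9F8A79FB82F3.
Top bit is set, so as a signed 64-bit value this is 0xCCCC9F8A79FB82F3 − 2^64 = -3689398577622449421.

-3689398577622449421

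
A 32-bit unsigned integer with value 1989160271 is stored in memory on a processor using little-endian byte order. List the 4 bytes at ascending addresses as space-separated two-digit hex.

1989160271 in hexadecimal, padded to 32 bits, is 0x76902D4F.
Split into bytes (most-significant first): 76 90 2D 4F.
Little-endian: lowest address holds the least-significant byte.
So at ascending addresses the bytes are 4F 2D 90 76.

4F 2D 90 76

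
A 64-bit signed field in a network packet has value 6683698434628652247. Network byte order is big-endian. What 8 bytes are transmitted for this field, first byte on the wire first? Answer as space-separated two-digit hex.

5C C1 44 50 85 E0 0C D7

6683698434628652247 in hexadecimal, padded to 64 bits, is 0x5CC1445085E00CD7.
Split into bytes (most-significant first): 5C C1 44 50 85 E0 0C D7.
Big-endian: lowest address holds the most-significant byte.
So the memory order matches the most-significant-first order: 5C C1 44 50 85 E0 0C D7.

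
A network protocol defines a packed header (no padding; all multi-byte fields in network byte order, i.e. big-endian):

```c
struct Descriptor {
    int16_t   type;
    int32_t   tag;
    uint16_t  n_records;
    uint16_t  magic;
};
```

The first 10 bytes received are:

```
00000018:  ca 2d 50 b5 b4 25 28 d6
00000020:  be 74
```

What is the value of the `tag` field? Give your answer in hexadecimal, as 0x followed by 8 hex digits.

0x50B5B425

`tag` follows `type` (2 bytes), so it starts at byte offset 2 and occupies 4 bytes.
Bytes at offsets 2..5: 50 B5 B4 25.
Big-endian stores the most-significant byte at the lowest address.
The bytes are already most-significant first: 0x50B5B425.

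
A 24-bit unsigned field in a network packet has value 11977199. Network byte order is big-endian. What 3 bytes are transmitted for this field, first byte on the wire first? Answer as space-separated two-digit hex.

B6 C1 EF

11977199 in hexadecimal, padded to 24 bits, is 0xB6C1EF.
Split into bytes (most-significant first): B6 C1 EF.
Big-endian stores the most-significant byte at the lowest address.
So the memory order matches the most-significant-first order: B6 C1 EF.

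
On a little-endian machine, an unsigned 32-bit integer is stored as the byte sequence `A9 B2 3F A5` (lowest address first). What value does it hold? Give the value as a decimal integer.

2772415145

In little-endian order the low byte comes first in memory.
Reassemble most-significant byte first: A5 3F B2 A9 → 0xA53FB2A9.
0xA53FB2A9 = 2772415145.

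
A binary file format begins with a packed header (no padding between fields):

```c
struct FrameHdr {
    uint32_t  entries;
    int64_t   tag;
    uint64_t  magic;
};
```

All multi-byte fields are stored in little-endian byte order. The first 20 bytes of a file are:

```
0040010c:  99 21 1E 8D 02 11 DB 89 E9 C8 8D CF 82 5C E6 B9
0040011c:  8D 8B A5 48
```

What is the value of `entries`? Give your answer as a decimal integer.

2367562137

`entries` is the first field, at byte offset 0, occupying 4 bytes.
Bytes at offsets 0..3: 99 21 1E 8D.
In little-endian order the low byte comes first in memory.
Reassemble most-significant byte first: 8D 1E 21 99 → 0x8D1E2199.
0x8D1E2199 = 2367562137.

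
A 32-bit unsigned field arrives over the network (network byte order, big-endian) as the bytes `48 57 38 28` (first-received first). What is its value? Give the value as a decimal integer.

1213675560

Big-endian stores the most-significant byte at the lowest address.
The bytes are already most-significant first: 0x48573828.
0x48573828 = 1213675560.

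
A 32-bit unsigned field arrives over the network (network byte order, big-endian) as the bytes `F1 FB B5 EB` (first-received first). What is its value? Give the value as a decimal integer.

In big-endian order the high byte comes first in memory.
The bytes are already most-significant first: 0xF1FBB5EB.
0xF1FBB5EB = 4059805163.

4059805163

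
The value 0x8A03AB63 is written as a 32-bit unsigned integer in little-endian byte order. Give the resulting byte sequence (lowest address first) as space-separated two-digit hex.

63 AB 03 8A

Split into bytes (most-significant first): 8A 03 AB 63.
Little-endian: lowest address holds the least-significant byte.
So at ascending addresses the bytes are 63 AB 03 8A.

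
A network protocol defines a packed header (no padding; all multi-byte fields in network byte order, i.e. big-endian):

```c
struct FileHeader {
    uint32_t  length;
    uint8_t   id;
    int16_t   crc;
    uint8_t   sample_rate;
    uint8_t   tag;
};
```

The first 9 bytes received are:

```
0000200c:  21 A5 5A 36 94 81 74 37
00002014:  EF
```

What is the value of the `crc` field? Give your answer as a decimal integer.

`crc` follows `length` (4 B), `id` (1 B), so it starts at offset 4 + 1 = 5 and occupies 2 bytes.
Bytes at offsets 5..6: 81 74.
Big-endian: lowest address holds the most-significant byte.
The bytes are already most-significant first: 0x8174.
Top bit is set, so as a signed 16-bit value this is 0x8174 − 2^16 = -32396.

-32396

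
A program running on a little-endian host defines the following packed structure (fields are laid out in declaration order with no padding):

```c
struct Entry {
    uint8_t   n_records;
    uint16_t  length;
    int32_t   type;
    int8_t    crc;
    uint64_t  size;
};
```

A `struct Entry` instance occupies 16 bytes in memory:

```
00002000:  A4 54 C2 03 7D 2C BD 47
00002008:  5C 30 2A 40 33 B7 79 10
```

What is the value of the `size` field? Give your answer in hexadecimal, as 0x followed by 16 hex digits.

0x1079B733402A305C

`size` follows `n_records` (1 B), `length` (2 B), `type` (4 B), `crc` (1 B), so it starts at offset 1 + 2 + 4 + 1 = 8 and occupies 8 bytes.
Bytes at offsets 8..15: 5C 30 2A 40 33 B7 79 10.
Little-endian: lowest address holds the least-significant byte.
Reassemble most-significant byte first: 10 79 B7 33 40 2A 30 5C → 0x1079B733402A305C.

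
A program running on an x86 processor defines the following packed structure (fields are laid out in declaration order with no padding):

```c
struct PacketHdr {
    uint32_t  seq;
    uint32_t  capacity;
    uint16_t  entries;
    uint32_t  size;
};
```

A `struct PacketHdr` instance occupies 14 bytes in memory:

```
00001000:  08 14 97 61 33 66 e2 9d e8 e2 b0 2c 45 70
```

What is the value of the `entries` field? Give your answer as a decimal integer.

`entries` follows `seq` (4 B), `capacity` (4 B), so it starts at offset 4 + 4 = 8 and occupies 2 bytes.
Bytes at offsets 8..9: E8 E2.
Little-endian stores the least-significant byte at the lowest address.
Reassemble most-significant byte first: E2 E8 → 0xE2E8.
0xE2E8 = 58088.

58088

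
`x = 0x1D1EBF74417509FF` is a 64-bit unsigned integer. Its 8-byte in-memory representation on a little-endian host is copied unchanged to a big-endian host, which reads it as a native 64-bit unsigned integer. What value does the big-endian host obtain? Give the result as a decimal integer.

18377348678454025757

Stored little-endian, the bytes at ascending addresses are FF 09 75 41 74 BF 1E 1D.
Read back as big-endian, the last byte is least significant, giving 0xFF09754174BF1E1D.
0xFF09754174BF1E1D = 18377348678454025757.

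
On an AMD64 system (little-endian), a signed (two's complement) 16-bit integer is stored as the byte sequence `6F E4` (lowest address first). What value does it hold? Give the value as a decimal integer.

-7057

Little-endian: lowest address holds the least-significant byte.
Reassemble most-significant byte first: E4 6F → 0xE46F.
Top bit is set, so as a signed 16-bit value this is 0xE46F − 2^16 = -7057.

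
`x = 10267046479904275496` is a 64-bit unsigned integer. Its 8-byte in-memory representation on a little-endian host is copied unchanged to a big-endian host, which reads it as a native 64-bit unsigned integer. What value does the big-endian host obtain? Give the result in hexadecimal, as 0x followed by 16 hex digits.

0x287C1E5760E07B8E

10267046479904275496 in 64-bit hexadecimal is 0x8E7BE060571E7C28.
Stored little-endian, the bytes at ascending addresses are 28 7C 1E 57 60 E0 7B 8E.
Read back as big-endian, the last byte is least significant, giving 0x287C1E5760E07B8E.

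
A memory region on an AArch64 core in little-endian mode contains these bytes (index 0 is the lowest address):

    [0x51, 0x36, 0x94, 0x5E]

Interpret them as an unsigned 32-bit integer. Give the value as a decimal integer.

Little-endian stores the least-significant byte at the lowest address.
Reassemble most-significant byte first: 5E 94 36 51 → 0x5E943651.
0x5E943651 = 1586771537.

1586771537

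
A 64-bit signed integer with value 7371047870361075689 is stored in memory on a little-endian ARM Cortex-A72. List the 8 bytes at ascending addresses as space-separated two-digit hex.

E9 7F 45 0F FC 38 4B 66

7371047870361075689 in hexadecimal, padded to 64 bits, is 0x664B38FC0F457FE9.
Split into bytes (most-significant first): 66 4B 38 FC 0F 45 7F E9.
In little-endian order the low byte comes first in memory.
So at ascending addresses the bytes are E9 7F 45 0F FC 38 4B 66.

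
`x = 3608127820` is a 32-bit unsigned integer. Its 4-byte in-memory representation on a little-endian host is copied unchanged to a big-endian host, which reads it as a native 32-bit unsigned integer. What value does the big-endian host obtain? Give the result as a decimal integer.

3608127820 in 32-bit hexadecimal is 0xD70FA94C.
Stored little-endian, the bytes at ascending addresses are 4C A9 0F D7.
Read back as big-endian, the last byte is least significant, giving 0x4CA90FD7.
0x4CA90FD7 = 1286148055.

1286148055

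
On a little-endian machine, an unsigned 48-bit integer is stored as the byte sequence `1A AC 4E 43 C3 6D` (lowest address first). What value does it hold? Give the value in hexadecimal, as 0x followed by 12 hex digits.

0x6DC3434EAC1A

Little-endian stores the least-significant byte at the lowest address.
Reassemble most-significant byte first: 6D C3 43 4E AC 1A → 0x6DC3434EAC1A.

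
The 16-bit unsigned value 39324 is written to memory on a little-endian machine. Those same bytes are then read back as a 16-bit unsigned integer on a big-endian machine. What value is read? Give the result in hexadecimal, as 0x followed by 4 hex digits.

39324 in 16-bit hexadecimal is 0x999C.
Stored little-endian, the bytes at ascending addresses are 9C 99.
Read back as big-endian, the last byte is least significant, giving 0x9C99.

0x9C99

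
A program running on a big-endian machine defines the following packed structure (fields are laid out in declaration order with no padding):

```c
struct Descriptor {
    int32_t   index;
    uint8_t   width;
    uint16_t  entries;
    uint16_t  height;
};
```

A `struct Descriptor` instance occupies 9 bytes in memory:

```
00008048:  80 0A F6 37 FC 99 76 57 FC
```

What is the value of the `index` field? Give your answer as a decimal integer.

-2146765257

`index` is the first field, at byte offset 0, occupying 4 bytes.
Bytes at offsets 0..3: 80 0A F6 37.
Big-endian: lowest address holds the most-significant byte.
The bytes are already most-significant first: 0x800AF637.
Top bit is set, so as a signed 32-bit value this is 0x800AF637 − 2^32 = -2146765257.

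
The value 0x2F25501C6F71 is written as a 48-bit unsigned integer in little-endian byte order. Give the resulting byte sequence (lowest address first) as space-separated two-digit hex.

71 6F 1C 50 25 2F

Split into bytes (most-significant first): 2F 25 50 1C 6F 71.
Little-endian stores the least-significant byte at the lowest address.
So at ascending addresses the bytes are 71 6F 1C 50 25 2F.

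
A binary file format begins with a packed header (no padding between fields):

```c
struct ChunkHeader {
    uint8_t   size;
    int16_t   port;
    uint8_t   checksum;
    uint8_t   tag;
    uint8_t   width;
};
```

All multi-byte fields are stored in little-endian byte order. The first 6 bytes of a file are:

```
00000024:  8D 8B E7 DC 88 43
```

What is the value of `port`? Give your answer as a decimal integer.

`port` follows `size` (1 byte), so it starts at byte offset 1 and occupies 2 bytes.
Bytes at offsets 1..2: 8B E7.
In little-endian order the low byte comes first in memory.
Reassemble most-significant byte first: E7 8B → 0xE78B.
Top bit is set, so as a signed 16-bit value this is 0xE78B − 2^16 = -6261.

-6261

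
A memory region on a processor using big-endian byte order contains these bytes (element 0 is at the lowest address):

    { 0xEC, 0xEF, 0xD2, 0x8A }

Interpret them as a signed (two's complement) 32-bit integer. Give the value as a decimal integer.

-319827318

Big-endian stores the most-significant byte at the lowest address.
The bytes are already most-significant first: 0xECEFD28A.
Top bit is set, so as a signed 32-bit value this is 0xECEFD28A − 2^32 = -319827318.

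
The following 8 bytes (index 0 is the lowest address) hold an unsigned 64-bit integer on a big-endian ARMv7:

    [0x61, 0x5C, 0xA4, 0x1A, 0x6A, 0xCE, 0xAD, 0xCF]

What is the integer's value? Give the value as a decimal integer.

In big-endian order the high byte comes first in memory.
The bytes are already most-significant first: 0x615CA41A6ACEADCF.
0x615CA41A6ACEADCF = 7015662752904424911.

7015662752904424911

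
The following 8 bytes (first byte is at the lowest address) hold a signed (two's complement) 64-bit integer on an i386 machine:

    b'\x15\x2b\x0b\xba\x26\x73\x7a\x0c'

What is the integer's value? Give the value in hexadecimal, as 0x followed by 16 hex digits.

Little-endian stores the least-significant byte at the lowest address.
Reassemble most-significant byte first: 0C 7A 73 26 BA 0B 2B 15 → 0x0C7A7326BA0B2B15.

0x0C7A7326BA0B2B15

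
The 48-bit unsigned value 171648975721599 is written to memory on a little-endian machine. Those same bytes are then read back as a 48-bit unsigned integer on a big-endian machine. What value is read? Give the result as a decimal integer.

139999712648604

171648975721599 in 48-bit hexadecimal is 0x9C1D2439547F.
Stored little-endian, the bytes at ascending addresses are 7F 54 39 24 1D 9C.
Read back as big-endian, the last byte is least significant, giving 0x7F5439241D9C.
0x7F5439241D9C = 139999712648604.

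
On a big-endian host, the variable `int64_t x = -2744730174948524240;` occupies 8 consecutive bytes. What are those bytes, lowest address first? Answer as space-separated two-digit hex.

Two's complement of -2744730174948524240 in 64 bits: 2744730174948524240 = 0x26173D8D4A1A40D0; invert → 0xD9E8C272B5E5BF2F; add 1 → 0xD9E8C272B5E5BF30.
Split into bytes (most-significant first): D9 E8 C2 72 B5 E5 BF 30.
Big-endian stores the most-significant byte at the lowest address.
So the memory order matches the most-significant-first order: D9 E8 C2 72 B5 E5 BF 30.

D9 E8 C2 72 B5 E5 BF 30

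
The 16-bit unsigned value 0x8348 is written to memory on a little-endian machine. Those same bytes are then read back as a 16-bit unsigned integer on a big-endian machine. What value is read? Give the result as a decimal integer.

18563

Stored little-endian, the bytes at ascending addresses are 48 83.
Read back as big-endian, the last byte is least significant, giving 0x4883.
0x4883 = 18563.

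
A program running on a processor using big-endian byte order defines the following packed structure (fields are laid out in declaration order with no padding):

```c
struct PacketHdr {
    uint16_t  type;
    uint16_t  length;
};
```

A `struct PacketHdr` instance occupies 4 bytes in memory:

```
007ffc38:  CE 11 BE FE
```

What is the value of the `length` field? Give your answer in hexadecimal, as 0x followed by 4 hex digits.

`length` follows `type` (2 bytes), so it starts at byte offset 2 and occupies 2 bytes.
Bytes at offsets 2..3: BE FE.
Big-endian: lowest address holds the most-significant byte.
The bytes are already most-significant first: 0xBEFE.

0xBEFE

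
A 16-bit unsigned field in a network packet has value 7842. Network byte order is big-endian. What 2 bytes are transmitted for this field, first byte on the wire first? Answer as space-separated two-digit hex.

7842 in hexadecimal, padded to 16 bits, is 0x1EA2.
Split into bytes (most-significant first): 1E A2.
Big-endian: lowest address holds the most-significant byte.
So the memory order matches the most-significant-first order: 1E A2.

1E A2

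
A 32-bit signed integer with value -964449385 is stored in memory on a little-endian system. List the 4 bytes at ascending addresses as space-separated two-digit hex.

97 AB 83 C6

Two's complement of -964449385 in 32 bits: 964449385 = 0x397C5469; invert → 0xC683AB96; add 1 → 0xC683AB97.
Split into bytes (most-significant first): C6 83 AB 97.
Little-endian stores the least-significant byte at the lowest address.
So at ascending addresses the bytes are 97 AB 83 C6.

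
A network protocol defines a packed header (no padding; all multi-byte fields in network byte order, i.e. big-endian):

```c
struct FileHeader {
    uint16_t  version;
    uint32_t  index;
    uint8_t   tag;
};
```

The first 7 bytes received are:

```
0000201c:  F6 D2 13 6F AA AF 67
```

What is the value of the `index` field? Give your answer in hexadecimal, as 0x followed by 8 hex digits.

0x136FAAAF

`index` follows `version` (2 bytes), so it starts at byte offset 2 and occupies 4 bytes.
Bytes at offsets 2..5: 13 6F AA AF.
In big-endian order the high byte comes first in memory.
The bytes are already most-significant first: 0x136FAAAF.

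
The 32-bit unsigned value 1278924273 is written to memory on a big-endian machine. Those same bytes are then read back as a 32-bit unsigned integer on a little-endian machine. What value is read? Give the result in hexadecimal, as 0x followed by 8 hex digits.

1278924273 in 32-bit hexadecimal is 0x4C3AD5F1.
Stored big-endian, the bytes at ascending addresses are 4C 3A D5 F1.
Read back as little-endian, the first byte is least significant, giving 0xF1D53A4C.

0xF1D53A4C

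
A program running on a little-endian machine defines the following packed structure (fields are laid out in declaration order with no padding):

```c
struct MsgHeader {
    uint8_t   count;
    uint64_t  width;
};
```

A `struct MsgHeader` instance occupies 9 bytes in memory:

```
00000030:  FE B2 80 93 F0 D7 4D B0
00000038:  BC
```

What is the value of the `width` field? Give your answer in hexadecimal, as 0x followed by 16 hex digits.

`width` follows `count` (1 byte), so it starts at byte offset 1 and occupies 8 bytes.
Bytes at offsets 1..8: B2 80 93 F0 D7 4D B0 BC.
Little-endian: lowest address holds the least-significant byte.
Reassemble most-significant byte first: BC B0 4D D7 F0 93 80 B2 → 0xBCB04DD7F09380B2.

0xBCB04DD7F09380B2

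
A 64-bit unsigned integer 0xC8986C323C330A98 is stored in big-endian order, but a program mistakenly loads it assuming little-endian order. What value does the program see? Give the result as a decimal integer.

10955625377169184968

Stored big-endian, the bytes at ascending addresses are C8 98 6C 32 3C 33 0A 98.
Read back as little-endian, the first byte is least significant, giving 0x980A333C326C98C8.
0x980A333C326C98C8 = 10955625377169184968.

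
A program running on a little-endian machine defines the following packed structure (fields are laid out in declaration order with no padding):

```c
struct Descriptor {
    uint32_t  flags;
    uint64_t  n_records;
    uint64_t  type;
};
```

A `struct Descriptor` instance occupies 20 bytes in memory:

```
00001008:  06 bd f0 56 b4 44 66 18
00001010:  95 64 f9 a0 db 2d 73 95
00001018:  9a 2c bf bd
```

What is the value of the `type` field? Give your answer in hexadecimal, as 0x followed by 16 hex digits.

`type` follows `flags` (4 B), `n_records` (8 B), so it starts at offset 4 + 8 = 12 and occupies 8 bytes.
Bytes at offsets 12..19: DB 2D 73 95 9A 2C BF BD.
In little-endian order the low byte comes first in memory.
Reassemble most-significant byte first: BD BF 2C 9A 95 73 2D DB → 0xBDBF2C9A95732DDB.

0xBDBF2C9A95732DDB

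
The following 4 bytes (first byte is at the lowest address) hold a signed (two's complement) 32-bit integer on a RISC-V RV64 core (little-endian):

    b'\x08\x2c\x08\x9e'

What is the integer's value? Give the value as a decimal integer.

-1643631608

In little-endian order the low byte comes first in memory.
Reassemble most-significant byte first: 9E 08 2C 08 → 0x9E082C08.
Top bit is set, so as a signed 32-bit value this is 0x9E082C08 − 2^32 = -1643631608.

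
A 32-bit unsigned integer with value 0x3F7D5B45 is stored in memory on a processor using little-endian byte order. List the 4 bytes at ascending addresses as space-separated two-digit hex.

45 5B 7D 3F

Split into bytes (most-significant first): 3F 7D 5B 45.
In little-endian order the low byte comes first in memory.
So at ascending addresses the bytes are 45 5B 7D 3F.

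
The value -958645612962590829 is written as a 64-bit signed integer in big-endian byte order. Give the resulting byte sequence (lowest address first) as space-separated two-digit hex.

Two's complement of -958645612962590829 in 64 bits: 958645612962590829 = 0x0D4DCB1B1A1F306D; invert → 0xF2B234E4E5E0CF92; add 1 → 0xF2B234E4E5E0CF93.
Split into bytes (most-significant first): F2 B2 34 E4 E5 E0 CF 93.
In big-endian order the high byte comes first in memory.
So the memory order matches the most-significant-first order: F2 B2 34 E4 E5 E0 CF 93.

F2 B2 34 E4 E5 E0 CF 93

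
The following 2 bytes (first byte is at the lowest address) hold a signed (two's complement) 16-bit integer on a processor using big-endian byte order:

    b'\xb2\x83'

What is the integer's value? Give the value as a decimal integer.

-19837

In big-endian order the high byte comes first in memory.
The bytes are already most-significant first: 0xB283.
Top bit is set, so as a signed 16-bit value this is 0xB283 − 2^16 = -19837.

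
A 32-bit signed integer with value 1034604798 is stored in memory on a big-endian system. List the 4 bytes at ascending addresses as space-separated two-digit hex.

3D AA D0 FE

1034604798 in hexadecimal, padded to 32 bits, is 0x3DAAD0FE.
Split into bytes (most-significant first): 3D AA D0 FE.
Big-endian: lowest address holds the most-significant byte.
So the memory order matches the most-significant-first order: 3D AA D0 FE.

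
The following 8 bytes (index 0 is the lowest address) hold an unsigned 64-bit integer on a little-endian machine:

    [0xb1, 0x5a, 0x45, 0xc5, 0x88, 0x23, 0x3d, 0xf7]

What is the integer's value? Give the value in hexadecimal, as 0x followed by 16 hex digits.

0xF73D2388C5455AB1

Little-endian: lowest address holds the least-significant byte.
Reassemble most-significant byte first: F7 3D 23 88 C5 45 5A B1 → 0xF73D2388C5455AB1.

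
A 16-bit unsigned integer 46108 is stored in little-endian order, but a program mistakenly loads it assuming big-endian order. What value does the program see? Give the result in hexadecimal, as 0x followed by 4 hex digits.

46108 in 16-bit hexadecimal is 0xB41C.
Stored little-endian, the bytes at ascending addresses are 1C B4.
Read back as big-endian, the last byte is least significant, giving 0x1CB4.

0x1CB4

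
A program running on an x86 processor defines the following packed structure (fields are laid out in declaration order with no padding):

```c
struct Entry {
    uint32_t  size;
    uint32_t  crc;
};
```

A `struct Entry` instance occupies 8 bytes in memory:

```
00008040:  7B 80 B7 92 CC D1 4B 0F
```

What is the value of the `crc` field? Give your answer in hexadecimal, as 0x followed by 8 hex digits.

0x0F4BD1CC

`crc` follows `size` (4 bytes), so it starts at byte offset 4 and occupies 4 bytes.
Bytes at offsets 4..7: CC D1 4B 0F.
In little-endian order the low byte comes first in memory.
Reassemble most-significant byte first: 0F 4B D1 CC → 0x0F4BD1CC.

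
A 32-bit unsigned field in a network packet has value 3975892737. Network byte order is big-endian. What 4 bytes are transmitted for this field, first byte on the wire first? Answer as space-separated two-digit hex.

EC FB 4F 01

3975892737 in hexadecimal, padded to 32 bits, is 0xECFB4F01.
Split into bytes (most-significant first): EC FB 4F 01.
In big-endian order the high byte comes first in memory.
So the memory order matches the most-significant-first order: EC FB 4F 01.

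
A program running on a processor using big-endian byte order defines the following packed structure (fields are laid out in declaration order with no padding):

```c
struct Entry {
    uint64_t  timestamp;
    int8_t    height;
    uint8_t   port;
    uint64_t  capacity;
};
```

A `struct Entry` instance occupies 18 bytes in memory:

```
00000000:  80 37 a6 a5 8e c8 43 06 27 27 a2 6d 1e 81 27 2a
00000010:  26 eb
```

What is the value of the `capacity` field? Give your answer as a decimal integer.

`capacity` follows `timestamp` (8 B), `height` (1 B), `port` (1 B), so it starts at offset 8 + 1 + 1 = 10 and occupies 8 bytes.
Bytes at offsets 10..17: A2 6D 1E 81 27 2A 26 EB.
Big-endian: lowest address holds the most-significant byte.
The bytes are already most-significant first: 0xA26D1E81272A26EB.
0xA26D1E81272A26EB = 11704044546662475499.

11704044546662475499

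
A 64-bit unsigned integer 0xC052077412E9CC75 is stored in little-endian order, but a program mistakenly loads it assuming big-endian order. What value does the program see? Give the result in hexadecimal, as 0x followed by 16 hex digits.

Stored little-endian, the bytes at ascending addresses are 75 CC E9 12 74 07 52 C0.
Read back as big-endian, the last byte is least significant, giving 0x75CCE912740752C0.

0x75CCE912740752C0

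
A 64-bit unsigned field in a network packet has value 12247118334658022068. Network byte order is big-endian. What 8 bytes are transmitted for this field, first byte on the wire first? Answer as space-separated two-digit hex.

12247118334658022068 in hexadecimal, padded to 64 bits, is 0xA9F6813CC3770AB4.
Split into bytes (most-significant first): A9 F6 81 3C C3 77 0A B4.
In big-endian order the high byte comes first in memory.
So the memory order matches the most-significant-first order: A9 F6 81 3C C3 77 0A B4.

A9 F6 81 3C C3 77 0A B4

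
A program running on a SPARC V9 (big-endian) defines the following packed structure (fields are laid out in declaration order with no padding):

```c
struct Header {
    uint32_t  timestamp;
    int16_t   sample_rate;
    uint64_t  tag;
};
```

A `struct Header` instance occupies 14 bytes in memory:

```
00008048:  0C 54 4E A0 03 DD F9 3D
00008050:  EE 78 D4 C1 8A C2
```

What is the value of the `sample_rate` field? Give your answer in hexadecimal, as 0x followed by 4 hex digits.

0x03DD

`sample_rate` follows `timestamp` (4 bytes), so it starts at byte offset 4 and occupies 2 bytes.
Bytes at offsets 4..5: 03 DD.
Big-endian: lowest address holds the most-significant byte.
The bytes are already most-significant first: 0x03DD.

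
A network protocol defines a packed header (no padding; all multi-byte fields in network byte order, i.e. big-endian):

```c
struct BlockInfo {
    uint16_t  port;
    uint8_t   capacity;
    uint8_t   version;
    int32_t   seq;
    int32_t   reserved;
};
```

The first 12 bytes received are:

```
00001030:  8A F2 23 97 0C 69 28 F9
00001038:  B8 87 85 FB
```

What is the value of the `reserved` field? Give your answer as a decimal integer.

-1199077893

`reserved` follows `port` (2 B), `capacity` (1 B), `version` (1 B), `seq` (4 B), so it starts at offset 2 + 1 + 1 + 4 = 8 and occupies 4 bytes.
Bytes at offsets 8..11: B8 87 85 FB.
Big-endian: lowest address holds the most-significant byte.
The bytes are already most-significant first: 0xB88785FB.
Top bit is set, so as a signed 32-bit value this is 0xB88785FB − 2^32 = -1199077893.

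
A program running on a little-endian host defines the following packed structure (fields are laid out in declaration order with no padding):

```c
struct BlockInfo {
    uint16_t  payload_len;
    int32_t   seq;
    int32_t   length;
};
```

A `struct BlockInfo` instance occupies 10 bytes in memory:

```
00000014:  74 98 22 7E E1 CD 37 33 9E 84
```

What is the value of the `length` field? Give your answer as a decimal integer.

`length` follows `payload_len` (2 B), `seq` (4 B), so it starts at offset 2 + 4 = 6 and occupies 4 bytes.
Bytes at offsets 6..9: 37 33 9E 84.
Little-endian stores the least-significant byte at the lowest address.
Reassemble most-significant byte first: 84 9E 33 37 → 0x849E3337.
Top bit is set, so as a signed 32-bit value this is 0x849E3337 − 2^32 = -2070006985.

-2070006985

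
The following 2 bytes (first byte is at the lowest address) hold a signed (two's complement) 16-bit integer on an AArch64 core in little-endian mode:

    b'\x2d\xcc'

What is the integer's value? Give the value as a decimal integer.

Little-endian stores the least-significant byte at the lowest address.
Reassemble most-significant byte first: CC 2D → 0xCC2D.
Top bit is set, so as a signed 16-bit value this is 0xCC2D − 2^16 = -13267.

-13267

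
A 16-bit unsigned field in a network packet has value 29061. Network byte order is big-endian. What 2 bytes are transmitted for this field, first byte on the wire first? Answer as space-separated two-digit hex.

71 85

29061 in hexadecimal, padded to 16 bits, is 0x7185.
Split into bytes (most-significant first): 71 85.
In big-endian order the high byte comes first in memory.
So the memory order matches the most-significant-first order: 71 85.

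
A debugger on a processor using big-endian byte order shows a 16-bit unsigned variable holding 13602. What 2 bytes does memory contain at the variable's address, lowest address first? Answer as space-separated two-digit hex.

13602 in hexadecimal, padded to 16 bits, is 0x3522.
Split into bytes (most-significant first): 35 22.
In big-endian order the high byte comes first in memory.
So the memory order matches the most-significant-first order: 35 22.

35 22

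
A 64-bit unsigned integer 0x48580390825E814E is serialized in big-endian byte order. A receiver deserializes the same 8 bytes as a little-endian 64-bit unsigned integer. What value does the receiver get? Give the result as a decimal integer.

Stored big-endian, the bytes at ascending addresses are 48 58 03 90 82 5E 81 4E.
Read back as little-endian, the first byte is least significant, giving 0x4E815E8290035848.
0x4E815E8290035848 = 5656906521808951368.

5656906521808951368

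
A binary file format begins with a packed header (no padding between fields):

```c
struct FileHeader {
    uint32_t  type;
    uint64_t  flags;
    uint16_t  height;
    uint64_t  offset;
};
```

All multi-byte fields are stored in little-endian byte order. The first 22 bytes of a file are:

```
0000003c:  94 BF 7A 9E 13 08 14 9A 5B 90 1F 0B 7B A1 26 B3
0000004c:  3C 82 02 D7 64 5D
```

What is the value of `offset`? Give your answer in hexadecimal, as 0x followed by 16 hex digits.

0x5D64D702823CB326

`offset` follows `type` (4 B), `flags` (8 B), `height` (2 B), so it starts at offset 4 + 8 + 2 = 14 and occupies 8 bytes.
Bytes at offsets 14..21: 26 B3 3C 82 02 D7 64 5D.
Little-endian stores the least-significant byte at the lowest address.
Reassemble most-significant byte first: 5D 64 D7 02 82 3C B3 26 → 0x5D64D702823CB326.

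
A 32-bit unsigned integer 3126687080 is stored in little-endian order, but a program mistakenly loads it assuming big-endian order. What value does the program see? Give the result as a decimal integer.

3126687080 in 32-bit hexadecimal is 0xBA5D7568.
Stored little-endian, the bytes at ascending addresses are 68 75 5D BA.
Read back as big-endian, the last byte is least significant, giving 0x68755DBA.
0x68755DBA = 1752522170.

1752522170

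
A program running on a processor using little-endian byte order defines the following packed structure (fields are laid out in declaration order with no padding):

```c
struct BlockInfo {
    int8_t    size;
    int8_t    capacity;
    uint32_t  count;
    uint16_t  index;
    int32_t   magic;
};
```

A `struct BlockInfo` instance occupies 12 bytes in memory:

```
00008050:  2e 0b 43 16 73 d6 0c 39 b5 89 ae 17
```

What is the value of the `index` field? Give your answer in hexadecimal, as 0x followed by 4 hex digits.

0x390C

`index` follows `size` (1 B), `capacity` (1 B), `count` (4 B), so it starts at offset 1 + 1 + 4 = 6 and occupies 2 bytes.
Bytes at offsets 6..7: 0C 39.
Little-endian: lowest address holds the least-significant byte.
Reassemble most-significant byte first: 39 0C → 0x390C.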